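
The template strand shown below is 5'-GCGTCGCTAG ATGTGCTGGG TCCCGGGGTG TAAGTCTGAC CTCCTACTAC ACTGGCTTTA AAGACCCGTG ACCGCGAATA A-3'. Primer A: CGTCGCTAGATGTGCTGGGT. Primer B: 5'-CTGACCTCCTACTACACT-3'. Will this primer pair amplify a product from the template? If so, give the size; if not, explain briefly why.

Primer A (CGTCGCTAGATGTGCTGGGT) matches the top strand at positions 2–21 (3' end points downstream).
Primer B (CTGACCTCCTACTACACT) also matches the top strand directly, at positions 36–53 — its reverse complement AGTGTAGTAGGAGGTCAG is not present.
Both primers anneal to the bottom strand with 3' ends pointing the same way, so neither can prime synthesis back toward the other.

No product — both primers anneal to the same strand and extend in the same direction.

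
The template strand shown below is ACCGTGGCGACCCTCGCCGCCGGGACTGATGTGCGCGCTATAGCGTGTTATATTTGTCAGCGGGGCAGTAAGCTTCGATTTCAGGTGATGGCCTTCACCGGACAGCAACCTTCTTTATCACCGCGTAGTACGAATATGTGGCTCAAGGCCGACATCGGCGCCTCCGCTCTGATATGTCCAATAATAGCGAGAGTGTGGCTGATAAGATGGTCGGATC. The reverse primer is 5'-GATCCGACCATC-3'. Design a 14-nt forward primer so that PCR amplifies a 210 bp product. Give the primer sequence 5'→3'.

The reverse primer's reverse complement GATGGTCGGATC matches the template at positions 206–217, so the product ends at position 217.
A 210 bp product then starts at position 217 − 210 + 1 = 8.
The forward primer is identical to the top strand there: CGACCCTCGCCGCC.

5'-CGACCCTCGCCGCC-3'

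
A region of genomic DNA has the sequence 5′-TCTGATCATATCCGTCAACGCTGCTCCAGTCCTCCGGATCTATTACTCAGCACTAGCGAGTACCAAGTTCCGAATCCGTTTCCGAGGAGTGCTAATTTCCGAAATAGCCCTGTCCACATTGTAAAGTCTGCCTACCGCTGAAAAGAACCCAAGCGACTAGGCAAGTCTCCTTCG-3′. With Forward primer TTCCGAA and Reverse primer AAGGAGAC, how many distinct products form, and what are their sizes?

The forward primer TTCCGAA matches the top strand at positions 68–74, 97–103.
The reverse primer's reverse complement is GTCTCCTT, matching at positions 165–172.
Each forward site pairs with the reverse site to give a product ending at position 172: sizes 105, 76 bp.

Two products: 105 bp, 76 bp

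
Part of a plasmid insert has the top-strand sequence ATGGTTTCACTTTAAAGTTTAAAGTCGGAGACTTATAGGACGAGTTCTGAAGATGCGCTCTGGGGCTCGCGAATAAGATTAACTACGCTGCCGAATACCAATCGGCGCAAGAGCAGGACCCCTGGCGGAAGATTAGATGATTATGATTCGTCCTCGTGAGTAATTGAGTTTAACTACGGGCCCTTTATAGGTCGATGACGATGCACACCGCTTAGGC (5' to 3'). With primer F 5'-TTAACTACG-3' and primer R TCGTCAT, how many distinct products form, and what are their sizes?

Two products: 123 bp, 32 bp

The forward primer TTAACTACG matches the top strand at positions 79–87, 170–178.
The reverse primer's reverse complement is ATGACGA, matching at positions 195–201.
Each forward site pairs with the reverse site to give a product ending at position 201: sizes 123, 32 bp.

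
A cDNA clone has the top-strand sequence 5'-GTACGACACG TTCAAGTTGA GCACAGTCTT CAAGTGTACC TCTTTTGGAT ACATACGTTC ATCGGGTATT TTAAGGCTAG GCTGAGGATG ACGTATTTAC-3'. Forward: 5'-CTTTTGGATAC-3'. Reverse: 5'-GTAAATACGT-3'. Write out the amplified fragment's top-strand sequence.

Scanning the template, CTTTTGGATAC occurs at positions 42–52; this primer anneals to the bottom strand there with its 3' end pointing downstream.
Taking the reverse complement of GTAAATACGT gives ACGTATTTAC, found at positions 91–100 on the template; the primer anneals here to the top strand with its 3' end pointing upstream.
The product is the template from position 42 through 100 (59 bp).

5'-CTTTTGGATACATACGTTCATCGGGTATTTTAAGGCTAGGCTGAGGATGACGTATTTAC-3'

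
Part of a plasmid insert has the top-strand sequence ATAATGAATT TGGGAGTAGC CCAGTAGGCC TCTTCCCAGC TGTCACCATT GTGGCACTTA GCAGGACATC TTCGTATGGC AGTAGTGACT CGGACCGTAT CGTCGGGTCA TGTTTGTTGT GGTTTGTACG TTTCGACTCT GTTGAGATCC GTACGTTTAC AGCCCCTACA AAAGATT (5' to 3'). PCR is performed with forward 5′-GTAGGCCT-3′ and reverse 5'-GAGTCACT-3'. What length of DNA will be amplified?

68 bp

The forward primer matches the template at positions 24–31.
Reverse complement of the reverse primer: AGTGACTC. This occurs on the top strand at positions 84–91.
Amplicon spans positions 24–91: 68 bp.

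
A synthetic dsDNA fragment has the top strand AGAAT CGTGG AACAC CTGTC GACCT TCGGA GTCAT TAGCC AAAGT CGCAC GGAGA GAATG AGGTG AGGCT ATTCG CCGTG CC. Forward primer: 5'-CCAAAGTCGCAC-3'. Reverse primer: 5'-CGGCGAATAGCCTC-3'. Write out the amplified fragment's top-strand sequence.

Scanning the template, CCAAAGTCGCAC occurs at positions 39–50; this primer anneals to the bottom strand there with its 3' end pointing downstream.
Reverse complement of the reverse primer: GAGGCTATTCGCCG. This occurs on the top strand at positions 65–78.
The product is the template from position 39 through 78 (40 bp).

5'-CCAAAGTCGCACGGAGAGAATGAGGTGAGGCTATTCGCCG-3'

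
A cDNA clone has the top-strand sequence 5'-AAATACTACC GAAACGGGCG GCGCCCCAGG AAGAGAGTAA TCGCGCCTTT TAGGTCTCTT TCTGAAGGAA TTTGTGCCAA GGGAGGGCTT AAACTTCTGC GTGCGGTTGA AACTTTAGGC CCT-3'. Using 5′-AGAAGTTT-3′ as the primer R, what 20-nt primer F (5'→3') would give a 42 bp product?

5'-TCTTTCTGAAGGAATTTGTG-3'

The reverse primer's reverse complement AAACTTCT matches the template at positions 91–98, so the product ends at position 98.
A 42 bp product then starts at position 98 − 42 + 1 = 57.
The forward primer is identical to the top strand there: TCTTTCTGAAGGAATTTGTG.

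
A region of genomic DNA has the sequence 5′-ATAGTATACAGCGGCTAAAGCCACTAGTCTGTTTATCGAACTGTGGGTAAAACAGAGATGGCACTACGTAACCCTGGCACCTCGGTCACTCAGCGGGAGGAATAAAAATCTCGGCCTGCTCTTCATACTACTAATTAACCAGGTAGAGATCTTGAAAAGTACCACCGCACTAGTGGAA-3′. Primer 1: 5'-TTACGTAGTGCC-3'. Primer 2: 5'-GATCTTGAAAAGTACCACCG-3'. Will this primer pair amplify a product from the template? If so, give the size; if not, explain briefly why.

Primer 1 (TTACGTAGTGCC) has reverse complement GGCACTACGTAA, which matches the top strand at positions 60–71; primer 1 anneals to the top strand there with its 3' end pointing upstream toward position 60.
Primer 2 (GATCTTGAAAAGTACCACCG) matches the top strand directly at positions 148–167; it anneals to the bottom strand with its 3' end pointing downstream toward position 167.
The 3' ends diverge (primer 1 extends toward position 1, primer 2 toward position 178), so the primers never converge on a shared product.

No product — the primers' 3' ends point away from each other.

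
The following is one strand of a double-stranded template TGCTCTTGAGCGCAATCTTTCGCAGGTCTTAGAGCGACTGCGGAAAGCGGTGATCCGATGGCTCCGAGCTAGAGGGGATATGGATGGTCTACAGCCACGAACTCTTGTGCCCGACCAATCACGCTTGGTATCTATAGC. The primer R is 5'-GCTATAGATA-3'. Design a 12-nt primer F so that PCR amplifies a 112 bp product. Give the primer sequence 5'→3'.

5'-TCTTAGAGCGAC-3'

The reverse primer's reverse complement TATCTATAGC matches the template at positions 129–138, so the product ends at position 138.
A 112 bp product then starts at position 138 − 112 + 1 = 27.
The forward primer is identical to the top strand there: TCTTAGAGCGAC.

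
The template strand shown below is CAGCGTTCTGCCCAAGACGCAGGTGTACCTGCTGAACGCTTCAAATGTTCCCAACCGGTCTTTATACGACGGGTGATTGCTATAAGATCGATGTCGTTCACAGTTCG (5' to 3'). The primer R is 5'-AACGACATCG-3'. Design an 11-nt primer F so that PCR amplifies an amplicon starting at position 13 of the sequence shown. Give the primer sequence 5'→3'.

5'-CAAGACGCAGG-3'

The reverse primer's reverse complement CGATGTCGTT matches the template at positions 89–98; the product starts at position 13.
The forward primer is identical to the top strand over positions 13–23: CAAGACGCAGG.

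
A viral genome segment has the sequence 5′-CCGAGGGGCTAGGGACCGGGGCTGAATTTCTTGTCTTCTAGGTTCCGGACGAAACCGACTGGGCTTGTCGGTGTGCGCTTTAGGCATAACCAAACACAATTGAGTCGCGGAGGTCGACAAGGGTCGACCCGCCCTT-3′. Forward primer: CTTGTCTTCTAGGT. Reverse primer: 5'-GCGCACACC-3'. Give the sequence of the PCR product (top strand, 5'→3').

5'-CTTGTCTTCTAGGTTCCGGACGAAACCGACTGGGCTTGTCGGTGTGCGC-3'

Forward primer CTTGTCTTCTAGGT is found on the top strand at positions 30–43.
Taking the reverse complement of GCGCACACC gives GGTGTGCGC, found at positions 70–78 on the template; the primer anneals here to the top strand with its 3' end pointing upstream.
The product is the template from position 30 through 78 (49 bp).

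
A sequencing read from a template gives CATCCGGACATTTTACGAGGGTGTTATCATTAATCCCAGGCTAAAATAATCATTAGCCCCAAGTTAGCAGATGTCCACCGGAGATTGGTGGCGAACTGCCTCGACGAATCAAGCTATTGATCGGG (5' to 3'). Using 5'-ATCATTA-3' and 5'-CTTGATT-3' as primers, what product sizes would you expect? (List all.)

88 bp, 65 bp

The forward primer ATCATTA matches the top strand at positions 26–32, 49–55.
The reverse primer's reverse complement is AATCAAG, matching at positions 107–113.
Each forward site pairs with the reverse site to give a product ending at position 113: sizes 88, 65 bp.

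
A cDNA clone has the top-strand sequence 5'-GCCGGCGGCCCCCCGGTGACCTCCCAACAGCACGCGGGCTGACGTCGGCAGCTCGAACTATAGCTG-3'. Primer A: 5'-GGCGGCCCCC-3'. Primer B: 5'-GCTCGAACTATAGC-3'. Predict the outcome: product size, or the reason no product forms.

Primer A (GGCGGCCCCC) matches the top strand at positions 4–13 (3' end points downstream).
Primer B (GCTCGAACTATAGC) also matches the top strand directly, at positions 51–64 — its reverse complement GCTATAGTTCGAGC is not present.
Both primers anneal to the bottom strand with 3' ends pointing the same way, so neither can prime synthesis back toward the other.

No product — both primers anneal to the same strand and extend in the same direction.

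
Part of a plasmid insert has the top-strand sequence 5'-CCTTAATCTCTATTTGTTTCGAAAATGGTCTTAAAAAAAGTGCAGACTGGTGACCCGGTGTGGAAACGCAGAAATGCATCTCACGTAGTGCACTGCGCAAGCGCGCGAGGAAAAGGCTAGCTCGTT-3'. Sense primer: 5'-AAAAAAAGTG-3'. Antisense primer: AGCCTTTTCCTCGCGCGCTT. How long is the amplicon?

Scanning the template, AAAAAAAGTG occurs at positions 33–42; this primer anneals to the bottom strand there with its 3' end pointing downstream.
Reverse complement of the reverse primer: AAGCGCGCGAGGAAAAGGCT. This occurs on the top strand at positions 99–118.
Amplicon spans positions 33–118: 86 bp.

86 bp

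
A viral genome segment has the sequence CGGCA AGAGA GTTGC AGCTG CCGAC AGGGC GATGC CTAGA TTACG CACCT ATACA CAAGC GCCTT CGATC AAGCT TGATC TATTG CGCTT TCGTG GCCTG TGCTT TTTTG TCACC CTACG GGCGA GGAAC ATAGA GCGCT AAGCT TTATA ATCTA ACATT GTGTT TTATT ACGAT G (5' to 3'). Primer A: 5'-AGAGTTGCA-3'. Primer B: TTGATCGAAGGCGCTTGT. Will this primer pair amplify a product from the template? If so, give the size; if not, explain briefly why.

Primer A (AGAGTTGCA) matches the top strand at positions 8–16; it acts as a forward primer.
Primer B's reverse complement is ACAAGCGCCTTCGATCAA, matching the top strand at positions 55–72; it acts as a reverse primer.
The 3' ends face each other across positions 8–72, giving a 65 bp product.

Yes — a 65 bp product.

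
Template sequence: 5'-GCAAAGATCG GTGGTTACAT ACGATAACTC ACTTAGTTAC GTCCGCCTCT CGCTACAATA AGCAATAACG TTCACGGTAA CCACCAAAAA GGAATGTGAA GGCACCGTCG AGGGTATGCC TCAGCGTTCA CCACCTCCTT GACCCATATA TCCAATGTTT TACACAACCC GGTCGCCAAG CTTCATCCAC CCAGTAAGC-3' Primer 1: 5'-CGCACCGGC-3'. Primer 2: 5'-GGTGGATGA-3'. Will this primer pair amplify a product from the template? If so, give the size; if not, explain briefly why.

Primer 1 (CGCACCGGC) does not match the top strand, and its reverse complement GCCGGTGCG does not match either.
With no annealing site for primer 1, no amplification occurs.

No product — primer 1 has no binding site in the template.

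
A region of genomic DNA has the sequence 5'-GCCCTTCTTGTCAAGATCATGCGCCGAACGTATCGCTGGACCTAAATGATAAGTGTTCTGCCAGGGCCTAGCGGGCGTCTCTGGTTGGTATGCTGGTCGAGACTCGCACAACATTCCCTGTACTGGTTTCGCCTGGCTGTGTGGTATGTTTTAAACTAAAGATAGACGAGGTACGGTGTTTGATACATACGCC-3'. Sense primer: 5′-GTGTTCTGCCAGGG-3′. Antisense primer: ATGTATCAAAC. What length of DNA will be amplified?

Scanning the template, GTGTTCTGCCAGGG occurs at positions 53–66; this primer anneals to the bottom strand there with its 3' end pointing downstream.
Taking the reverse complement of ATGTATCAAAC gives GTTTGATACAT, found at positions 178–188 on the template; the primer anneals here to the top strand with its 3' end pointing upstream.
The product runs from position 53 to position 188, so its length is 188 − 53 + 1 = 136 bp.

136 bp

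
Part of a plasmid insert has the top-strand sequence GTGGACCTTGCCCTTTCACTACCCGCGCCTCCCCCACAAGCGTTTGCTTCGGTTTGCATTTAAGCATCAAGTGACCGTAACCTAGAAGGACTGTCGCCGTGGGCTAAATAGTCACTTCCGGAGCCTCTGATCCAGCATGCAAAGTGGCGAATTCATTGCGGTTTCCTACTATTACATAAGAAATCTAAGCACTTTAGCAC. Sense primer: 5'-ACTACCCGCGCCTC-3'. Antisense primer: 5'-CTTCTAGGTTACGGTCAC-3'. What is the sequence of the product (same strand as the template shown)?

Scanning the template, ACTACCCGCGCCTC occurs at positions 18–31; this primer anneals to the bottom strand there with its 3' end pointing downstream.
The reverse primer's reverse complement is GTGACCGTAACCTAGAAG, which matches the template at positions 71–88.
The product is the template from position 18 through 88 (71 bp).

5'-ACTACCCGCGCCTCCCCCACAAGCGTTTGCTTCGGTTTGCATTTAAGCATCAAGTGACCGTAACCTAGAAG-3'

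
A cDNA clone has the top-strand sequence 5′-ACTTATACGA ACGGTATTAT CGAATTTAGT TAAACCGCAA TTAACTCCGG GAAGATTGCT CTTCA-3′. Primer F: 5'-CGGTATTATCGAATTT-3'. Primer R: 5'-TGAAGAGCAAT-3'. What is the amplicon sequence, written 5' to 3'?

Forward primer CGGTATTATCGAATTT is found on the top strand at positions 12–27.
Reverse complement of the reverse primer: ATTGCTCTTCA. This occurs on the top strand at positions 55–65.
The product is the template from position 12 through 65 (54 bp).

5'-CGGTATTATCGAATTTAGTTAAACCGCAATTAACTCCGGGAAGATTGCTCTTCA-3'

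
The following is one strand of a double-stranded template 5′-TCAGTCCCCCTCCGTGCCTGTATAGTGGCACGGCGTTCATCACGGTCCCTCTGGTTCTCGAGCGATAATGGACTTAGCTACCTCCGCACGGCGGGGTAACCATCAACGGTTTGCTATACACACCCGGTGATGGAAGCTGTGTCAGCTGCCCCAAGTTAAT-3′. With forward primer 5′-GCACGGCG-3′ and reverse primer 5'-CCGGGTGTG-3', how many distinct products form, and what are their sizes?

The forward primer GCACGGCG matches the top strand at positions 28–35, 86–93.
The reverse primer's reverse complement is CACACCCGG, matching at positions 119–127.
Each forward site pairs with the reverse site to give a product ending at position 127: sizes 100, 42 bp.

Two products: 100 bp, 42 bp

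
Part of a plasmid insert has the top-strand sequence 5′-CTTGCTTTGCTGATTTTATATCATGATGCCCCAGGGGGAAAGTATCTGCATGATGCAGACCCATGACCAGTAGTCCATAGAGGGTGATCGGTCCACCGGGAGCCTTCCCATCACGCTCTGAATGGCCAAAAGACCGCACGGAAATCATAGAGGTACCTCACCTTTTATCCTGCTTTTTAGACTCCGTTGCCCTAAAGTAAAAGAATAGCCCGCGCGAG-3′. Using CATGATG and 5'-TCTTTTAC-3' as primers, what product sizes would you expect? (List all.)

The forward primer CATGATG matches the top strand at positions 22–28, 49–55.
The reverse primer's reverse complement is GTAAAAGA, matching at positions 197–204.
Each forward site pairs with the reverse site to give a product ending at position 204: sizes 183, 156 bp.

183 bp, 156 bp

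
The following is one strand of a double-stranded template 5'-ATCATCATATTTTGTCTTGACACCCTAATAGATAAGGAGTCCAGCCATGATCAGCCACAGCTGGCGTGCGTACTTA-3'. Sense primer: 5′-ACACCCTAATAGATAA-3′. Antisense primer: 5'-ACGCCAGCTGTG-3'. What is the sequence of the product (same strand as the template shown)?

Scanning the template, ACACCCTAATAGATAA occurs at positions 20–35; this primer anneals to the bottom strand there with its 3' end pointing downstream.
Taking the reverse complement of ACGCCAGCTGTG gives CACAGCTGGCGT, found at positions 56–67 on the template; the primer anneals here to the top strand with its 3' end pointing upstream.
The product is the template from position 20 through 67 (48 bp).

5'-ACACCCTAATAGATAAGGAGTCCAGCCATGATCAGCCACAGCTGGCGT-3'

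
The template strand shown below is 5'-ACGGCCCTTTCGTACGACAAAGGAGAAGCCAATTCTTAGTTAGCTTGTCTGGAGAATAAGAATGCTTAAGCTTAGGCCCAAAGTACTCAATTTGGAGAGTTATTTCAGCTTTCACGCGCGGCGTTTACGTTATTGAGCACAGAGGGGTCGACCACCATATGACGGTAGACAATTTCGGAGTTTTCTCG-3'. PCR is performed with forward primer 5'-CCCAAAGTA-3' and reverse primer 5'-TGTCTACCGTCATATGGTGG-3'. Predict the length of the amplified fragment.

The forward primer matches the template at positions 77–85.
Taking the reverse complement of TGTCTACCGTCATATGGTGG gives CCACCATATGACGGTAGACA, found at positions 152–171 on the template; the primer anneals here to the top strand with its 3' end pointing upstream.
Product length = (reverse-primer end) − (forward-primer start) + 1 = 171 − 77 + 1 = 95 bp.

95 bp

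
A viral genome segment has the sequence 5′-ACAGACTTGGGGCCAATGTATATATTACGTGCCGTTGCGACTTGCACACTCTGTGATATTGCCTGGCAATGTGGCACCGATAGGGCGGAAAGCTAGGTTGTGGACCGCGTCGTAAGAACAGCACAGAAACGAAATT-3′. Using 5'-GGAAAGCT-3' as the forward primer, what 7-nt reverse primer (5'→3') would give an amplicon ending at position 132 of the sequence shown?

5'-TCGTTTC-3'

The forward primer binds at positions 87–94; the product's 3' end on the top strand is position 132.
The reverse primer anneals to the top strand over positions 126–132, i.e. to GAAACGA.
Its sequence written 5'→3' is the reverse complement: TCGTTTC.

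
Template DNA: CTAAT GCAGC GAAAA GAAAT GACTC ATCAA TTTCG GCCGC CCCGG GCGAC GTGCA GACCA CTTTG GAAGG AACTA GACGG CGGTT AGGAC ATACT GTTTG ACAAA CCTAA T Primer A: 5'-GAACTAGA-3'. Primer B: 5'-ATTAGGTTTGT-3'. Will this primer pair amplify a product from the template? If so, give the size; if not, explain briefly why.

Yes — a 42 bp product.

Primer A (GAACTAGA) matches the top strand at positions 70–77; it acts as a forward primer.
Primer B's reverse complement is ACAAACCTAAT, matching the top strand at positions 101–111; it acts as a reverse primer.
The 3' ends face each other across positions 70–111, giving a 42 bp product.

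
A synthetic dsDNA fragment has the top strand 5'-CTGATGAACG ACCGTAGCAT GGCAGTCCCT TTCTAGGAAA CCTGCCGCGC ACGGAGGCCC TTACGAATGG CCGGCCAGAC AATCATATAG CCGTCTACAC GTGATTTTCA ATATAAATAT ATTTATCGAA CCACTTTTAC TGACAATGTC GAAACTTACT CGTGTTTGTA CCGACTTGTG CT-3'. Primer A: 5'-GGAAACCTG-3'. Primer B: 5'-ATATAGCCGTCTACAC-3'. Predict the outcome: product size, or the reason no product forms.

Primer A (GGAAACCTG) matches the top strand at positions 36–44 (3' end points downstream).
Primer B (ATATAGCCGTCTACAC) also matches the top strand directly, at positions 85–100 — its reverse complement GTGTAGACGGCTATAT is not present.
Both primers anneal to the bottom strand with 3' ends pointing the same way, so neither can prime synthesis back toward the other.

No product — both primers anneal to the same strand and extend in the same direction.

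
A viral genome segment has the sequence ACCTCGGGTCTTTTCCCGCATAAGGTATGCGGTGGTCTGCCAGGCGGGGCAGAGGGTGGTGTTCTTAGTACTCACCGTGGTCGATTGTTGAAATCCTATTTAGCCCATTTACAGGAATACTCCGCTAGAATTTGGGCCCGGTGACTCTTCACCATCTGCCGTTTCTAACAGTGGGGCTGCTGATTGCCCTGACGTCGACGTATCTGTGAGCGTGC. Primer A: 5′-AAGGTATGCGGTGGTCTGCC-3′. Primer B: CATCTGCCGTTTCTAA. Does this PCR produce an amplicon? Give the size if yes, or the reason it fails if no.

Primer A (AAGGTATGCGGTGGTCTGCC) matches the top strand at positions 22–41 (3' end points downstream).
Primer B (CATCTGCCGTTTCTAA) also matches the top strand directly, at positions 153–168 — its reverse complement TTAGAAACGGCAGATG is not present.
Both primers anneal to the bottom strand with 3' ends pointing the same way, so neither can prime synthesis back toward the other.

No product — both primers anneal to the same strand and extend in the same direction.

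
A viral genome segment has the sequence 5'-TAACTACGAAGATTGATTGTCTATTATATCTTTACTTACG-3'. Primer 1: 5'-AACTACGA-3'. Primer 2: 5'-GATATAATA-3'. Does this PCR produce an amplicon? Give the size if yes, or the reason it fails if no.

Primer 1 (AACTACGA) matches the top strand at positions 2–9; it acts as a forward primer.
Primer 2's reverse complement is TATTATATC, matching the top strand at positions 22–30; it acts as a reverse primer.
The 3' ends face each other across positions 2–30, giving a 29 bp product.

Yes — a 29 bp product.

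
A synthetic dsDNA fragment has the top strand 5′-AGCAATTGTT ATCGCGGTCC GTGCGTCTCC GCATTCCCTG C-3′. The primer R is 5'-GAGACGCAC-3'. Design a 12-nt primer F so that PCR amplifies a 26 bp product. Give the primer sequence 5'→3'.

The reverse primer's reverse complement GTGCGTCTC matches the template at positions 21–29, so the product ends at position 29.
A 26 bp product then starts at position 29 − 26 + 1 = 4.
The forward primer is identical to the top strand there: AATTGTTATCGC.

5'-AATTGTTATCGC-3'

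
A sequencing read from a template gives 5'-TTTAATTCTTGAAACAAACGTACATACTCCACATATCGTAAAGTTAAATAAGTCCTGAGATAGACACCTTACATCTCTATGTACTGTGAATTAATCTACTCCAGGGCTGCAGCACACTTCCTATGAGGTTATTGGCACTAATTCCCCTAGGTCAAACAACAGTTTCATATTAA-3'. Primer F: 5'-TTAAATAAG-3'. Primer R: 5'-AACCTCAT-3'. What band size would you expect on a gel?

87 bp

The forward primer matches the template at positions 44–52.
Taking the reverse complement of AACCTCAT gives ATGAGGTT, found at positions 123–130 on the template; the primer anneals here to the top strand with its 3' end pointing upstream.
The product runs from position 44 to position 130, so its length is 130 − 44 + 1 = 87 bp.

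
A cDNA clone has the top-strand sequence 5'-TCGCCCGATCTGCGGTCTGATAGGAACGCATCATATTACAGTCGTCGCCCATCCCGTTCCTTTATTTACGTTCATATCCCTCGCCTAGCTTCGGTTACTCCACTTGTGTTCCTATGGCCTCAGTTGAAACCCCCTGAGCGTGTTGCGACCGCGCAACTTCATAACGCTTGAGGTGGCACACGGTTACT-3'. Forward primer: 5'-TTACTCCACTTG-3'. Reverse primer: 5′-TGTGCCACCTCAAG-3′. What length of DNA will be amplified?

Scanning the template, TTACTCCACTTG occurs at positions 95–106; this primer anneals to the bottom strand there with its 3' end pointing downstream.
The reverse primer's reverse complement is CTTGAGGTGGCACA, which matches the template at positions 167–180.
Amplicon spans positions 95–180: 86 bp.

86 bp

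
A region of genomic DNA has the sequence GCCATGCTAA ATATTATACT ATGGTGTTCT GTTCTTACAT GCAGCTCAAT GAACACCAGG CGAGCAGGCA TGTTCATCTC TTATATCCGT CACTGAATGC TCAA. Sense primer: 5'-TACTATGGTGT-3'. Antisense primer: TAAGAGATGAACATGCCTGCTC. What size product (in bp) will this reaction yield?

67 bp

The forward primer matches the template at positions 17–27.
Reverse complement of the reverse primer: GAGCAGGCATGTTCATCTCTTA. This occurs on the top strand at positions 62–83.
Amplicon spans positions 17–83: 67 bp.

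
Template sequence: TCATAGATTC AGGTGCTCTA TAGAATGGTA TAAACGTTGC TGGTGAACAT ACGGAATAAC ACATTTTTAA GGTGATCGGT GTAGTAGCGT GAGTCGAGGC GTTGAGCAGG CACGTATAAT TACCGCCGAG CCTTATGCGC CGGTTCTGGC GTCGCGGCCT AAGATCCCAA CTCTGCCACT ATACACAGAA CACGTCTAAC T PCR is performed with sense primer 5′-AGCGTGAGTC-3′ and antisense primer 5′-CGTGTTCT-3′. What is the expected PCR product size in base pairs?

109 bp

The forward primer matches the template at positions 86–95.
Taking the reverse complement of CGTGTTCT gives AGAACACG, found at positions 187–194 on the template; the primer anneals here to the top strand with its 3' end pointing upstream.
The product runs from position 86 to position 194, so its length is 194 − 86 + 1 = 109 bp.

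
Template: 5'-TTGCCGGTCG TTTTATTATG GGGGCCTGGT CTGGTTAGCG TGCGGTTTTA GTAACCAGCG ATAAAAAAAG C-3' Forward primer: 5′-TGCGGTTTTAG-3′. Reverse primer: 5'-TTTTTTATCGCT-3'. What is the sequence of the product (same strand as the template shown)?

5'-TGCGGTTTTAGTAACCAGCGATAAAAAA-3'

The forward primer matches the template at positions 41–51.
Reverse complement of the reverse primer: AGCGATAAAAAA. This occurs on the top strand at positions 57–68.
The product is the template from position 41 through 68 (28 bp).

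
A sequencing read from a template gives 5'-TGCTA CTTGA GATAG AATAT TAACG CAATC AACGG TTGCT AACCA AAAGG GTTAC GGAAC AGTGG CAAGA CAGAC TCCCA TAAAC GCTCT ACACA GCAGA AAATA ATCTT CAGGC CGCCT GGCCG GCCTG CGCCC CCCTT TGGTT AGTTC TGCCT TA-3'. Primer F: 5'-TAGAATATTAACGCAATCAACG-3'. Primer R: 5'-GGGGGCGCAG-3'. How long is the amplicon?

125 bp

The forward primer matches the template at positions 13–34.
Reverse complement of the reverse primer: CTGCGCCCCC. This occurs on the top strand at positions 128–137.
Amplicon spans positions 13–137: 125 bp.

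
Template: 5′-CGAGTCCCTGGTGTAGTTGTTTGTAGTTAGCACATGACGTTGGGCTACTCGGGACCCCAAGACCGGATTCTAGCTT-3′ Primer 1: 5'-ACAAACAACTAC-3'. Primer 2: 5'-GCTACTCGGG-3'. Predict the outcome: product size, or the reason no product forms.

No product — the primers' 3' ends point away from each other.

Primer 1 (ACAAACAACTAC) has reverse complement GTAGTTGTTTGT, which matches the top strand at positions 13–24; primer 1 anneals to the top strand there with its 3' end pointing upstream toward position 13.
Primer 2 (GCTACTCGGG) matches the top strand directly at positions 44–53; it anneals to the bottom strand with its 3' end pointing downstream toward position 53.
The 3' ends diverge (primer 1 extends toward position 1, primer 2 toward position 76), so the primers never converge on a shared product.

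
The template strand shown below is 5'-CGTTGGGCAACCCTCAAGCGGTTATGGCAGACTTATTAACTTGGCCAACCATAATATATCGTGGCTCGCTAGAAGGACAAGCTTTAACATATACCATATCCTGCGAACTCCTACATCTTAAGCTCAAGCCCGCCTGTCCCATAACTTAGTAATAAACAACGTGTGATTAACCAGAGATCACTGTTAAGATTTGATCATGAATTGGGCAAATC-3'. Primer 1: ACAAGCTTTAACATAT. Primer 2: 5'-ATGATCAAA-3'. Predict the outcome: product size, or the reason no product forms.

Yes — a 122 bp product.

Primer 1 (ACAAGCTTTAACATAT) matches the top strand at positions 77–92; it acts as a forward primer.
Primer 2's reverse complement is TTTGATCAT, matching the top strand at positions 190–198; it acts as a reverse primer.
The 3' ends face each other across positions 77–198, giving a 122 bp product.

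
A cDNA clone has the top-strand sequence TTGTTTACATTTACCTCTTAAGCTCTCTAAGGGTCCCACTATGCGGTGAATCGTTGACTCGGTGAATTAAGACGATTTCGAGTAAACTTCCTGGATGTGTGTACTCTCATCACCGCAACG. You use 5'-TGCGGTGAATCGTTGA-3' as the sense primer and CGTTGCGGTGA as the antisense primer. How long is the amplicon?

Scanning the template, TGCGGTGAATCGTTGA occurs at positions 42–57; this primer anneals to the bottom strand there with its 3' end pointing downstream.
The reverse primer's reverse complement is TCACCGCAACG, which matches the template at positions 110–120.
Amplicon spans positions 42–120: 79 bp.

79 bp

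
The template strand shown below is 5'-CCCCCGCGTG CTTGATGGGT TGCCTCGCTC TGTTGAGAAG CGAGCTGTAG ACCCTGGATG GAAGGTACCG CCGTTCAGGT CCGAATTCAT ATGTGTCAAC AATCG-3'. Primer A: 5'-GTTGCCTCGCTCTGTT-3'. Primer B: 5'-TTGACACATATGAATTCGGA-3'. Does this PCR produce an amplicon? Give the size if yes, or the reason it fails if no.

Primer A (GTTGCCTCGCTCTGTT) matches the top strand at positions 19–34; it acts as a forward primer.
Primer B's reverse complement is TCCGAATTCATATGTGTCAA, matching the top strand at positions 80–99; it acts as a reverse primer.
The 3' ends face each other across positions 19–99, giving an 81 bp product.

Yes — an 81 bp product.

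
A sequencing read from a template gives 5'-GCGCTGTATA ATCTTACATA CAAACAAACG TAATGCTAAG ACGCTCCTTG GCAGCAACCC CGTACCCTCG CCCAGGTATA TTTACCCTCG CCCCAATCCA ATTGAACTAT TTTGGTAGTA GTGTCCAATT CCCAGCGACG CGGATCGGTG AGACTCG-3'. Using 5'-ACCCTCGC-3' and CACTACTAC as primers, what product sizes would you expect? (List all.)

The forward primer ACCCTCGC matches the top strand at positions 64–71, 84–91.
The reverse primer's reverse complement is GTAGTAGTG, matching at positions 115–123.
Each forward site pairs with the reverse site to give a product ending at position 123: sizes 60, 40 bp.

60 bp, 40 bp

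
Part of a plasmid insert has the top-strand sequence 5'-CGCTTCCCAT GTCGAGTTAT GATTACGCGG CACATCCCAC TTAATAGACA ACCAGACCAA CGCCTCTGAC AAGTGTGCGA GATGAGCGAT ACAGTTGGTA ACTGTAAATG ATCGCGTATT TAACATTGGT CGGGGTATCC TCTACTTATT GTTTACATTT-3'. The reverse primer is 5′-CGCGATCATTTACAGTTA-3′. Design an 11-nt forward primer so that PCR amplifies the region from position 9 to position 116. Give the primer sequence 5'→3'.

The reverse primer's reverse complement TAACTGTAAATGATCGCG matches the template at positions 99–116; the product starts at position 9.
The forward primer is identical to the top strand over positions 9–19: ATGTCGAGTTA.

5'-ATGTCGAGTTA-3'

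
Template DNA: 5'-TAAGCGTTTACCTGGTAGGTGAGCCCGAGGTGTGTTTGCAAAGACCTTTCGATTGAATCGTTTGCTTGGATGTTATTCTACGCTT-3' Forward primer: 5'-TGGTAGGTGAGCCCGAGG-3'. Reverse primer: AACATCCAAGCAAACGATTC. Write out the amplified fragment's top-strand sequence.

Forward primer TGGTAGGTGAGCCCGAGG is found on the top strand at positions 13–30.
Taking the reverse complement of AACATCCAAGCAAACGATTC gives GAATCGTTTGCTTGGATGTT, found at positions 55–74 on the template; the primer anneals here to the top strand with its 3' end pointing upstream.
The product is the template from position 13 through 74 (62 bp).

5'-TGGTAGGTGAGCCCGAGGTGTGTTTGCAAAGACCTTTCGATTGAATCGTTTGCTTGGATGTT-3'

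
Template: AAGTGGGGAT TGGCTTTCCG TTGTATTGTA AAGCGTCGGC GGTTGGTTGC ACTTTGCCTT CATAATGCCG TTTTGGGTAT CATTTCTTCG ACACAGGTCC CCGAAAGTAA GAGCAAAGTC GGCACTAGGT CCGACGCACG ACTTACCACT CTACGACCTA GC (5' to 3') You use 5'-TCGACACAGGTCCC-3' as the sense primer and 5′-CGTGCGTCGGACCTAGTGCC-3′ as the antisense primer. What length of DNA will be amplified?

53 bp

Forward primer TCGACACAGGTCCC is found on the top strand at positions 88–101.
The reverse primer's reverse complement is GGCACTAGGTCCGACGCACG, which matches the template at positions 121–140.
Amplicon spans positions 88–140: 53 bp.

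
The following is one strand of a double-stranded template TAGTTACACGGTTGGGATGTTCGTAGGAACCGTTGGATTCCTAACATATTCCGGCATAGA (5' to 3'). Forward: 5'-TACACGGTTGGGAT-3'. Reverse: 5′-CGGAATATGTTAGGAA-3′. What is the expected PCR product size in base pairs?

Forward primer TACACGGTTGGGAT is found on the top strand at positions 5–18.
Reverse complement of the reverse primer: TTCCTAACATATTCCG. This occurs on the top strand at positions 38–53.
Amplicon spans positions 5–53: 49 bp.

49 bp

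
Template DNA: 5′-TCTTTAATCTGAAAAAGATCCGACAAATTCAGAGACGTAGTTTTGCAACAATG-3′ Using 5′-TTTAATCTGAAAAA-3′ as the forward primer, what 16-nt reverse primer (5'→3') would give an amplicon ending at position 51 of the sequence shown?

The forward primer binds at positions 3–16; the product's 3' end on the top strand is position 51.
The reverse primer anneals to the top strand over positions 36–51, i.e. to CGTAGTTTTGCAACAA.
Its sequence written 5'→3' is the reverse complement: TTGTTGCAAAACTACG.

5'-TTGTTGCAAAACTACG-3'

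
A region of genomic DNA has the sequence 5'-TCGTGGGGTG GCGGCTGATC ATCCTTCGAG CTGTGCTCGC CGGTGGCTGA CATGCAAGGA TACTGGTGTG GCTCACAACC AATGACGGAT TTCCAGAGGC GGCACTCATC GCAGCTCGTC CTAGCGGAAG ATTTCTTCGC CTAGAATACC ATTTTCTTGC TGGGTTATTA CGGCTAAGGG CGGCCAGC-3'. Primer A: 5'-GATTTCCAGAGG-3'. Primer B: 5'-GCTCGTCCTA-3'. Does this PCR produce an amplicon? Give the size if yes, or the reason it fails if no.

No product — both primers anneal to the same strand and extend in the same direction.

Primer A (GATTTCCAGAGG) matches the top strand at positions 88–99 (3' end points downstream).
Primer B (GCTCGTCCTA) also matches the top strand directly, at positions 114–123 — its reverse complement TAGGACGAGC is not present.
Both primers anneal to the bottom strand with 3' ends pointing the same way, so neither can prime synthesis back toward the other.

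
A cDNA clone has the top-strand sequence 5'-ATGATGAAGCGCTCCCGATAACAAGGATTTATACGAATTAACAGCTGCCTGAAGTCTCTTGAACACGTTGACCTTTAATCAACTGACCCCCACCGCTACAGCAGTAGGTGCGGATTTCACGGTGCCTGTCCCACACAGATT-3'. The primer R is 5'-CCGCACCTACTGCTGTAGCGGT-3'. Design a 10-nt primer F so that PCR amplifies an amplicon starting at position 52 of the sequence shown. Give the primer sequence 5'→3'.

The reverse primer's reverse complement ACCGCTACAGCAGTAGGTGCGG matches the template at positions 92–113; the product starts at position 52.
The forward primer is identical to the top strand over positions 52–61: AAGTCTCTTG.

5'-AAGTCTCTTG-3'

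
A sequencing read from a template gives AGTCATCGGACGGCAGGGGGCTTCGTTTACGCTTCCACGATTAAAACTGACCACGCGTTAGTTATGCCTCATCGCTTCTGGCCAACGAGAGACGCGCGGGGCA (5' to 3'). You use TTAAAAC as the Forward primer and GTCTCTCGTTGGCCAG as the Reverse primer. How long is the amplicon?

53 bp

The forward primer matches the template at positions 41–47.
Reverse complement of the reverse primer: CTGGCCAACGAGAGAC. This occurs on the top strand at positions 78–93.
Amplicon spans positions 41–93: 53 bp.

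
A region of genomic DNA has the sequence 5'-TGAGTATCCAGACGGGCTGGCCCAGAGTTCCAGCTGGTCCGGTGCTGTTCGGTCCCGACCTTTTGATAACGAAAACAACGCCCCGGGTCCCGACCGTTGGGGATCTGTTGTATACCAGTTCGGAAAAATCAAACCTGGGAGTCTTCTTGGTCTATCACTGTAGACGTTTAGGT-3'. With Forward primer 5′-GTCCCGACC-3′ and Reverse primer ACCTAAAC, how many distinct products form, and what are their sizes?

The forward primer GTCCCGACC matches the top strand at positions 52–60, 87–95.
The reverse primer's reverse complement is GTTTAGGT, matching at positions 166–173.
Each forward site pairs with the reverse site to give a product ending at position 173: sizes 122, 87 bp.

Two products: 122 bp, 87 bp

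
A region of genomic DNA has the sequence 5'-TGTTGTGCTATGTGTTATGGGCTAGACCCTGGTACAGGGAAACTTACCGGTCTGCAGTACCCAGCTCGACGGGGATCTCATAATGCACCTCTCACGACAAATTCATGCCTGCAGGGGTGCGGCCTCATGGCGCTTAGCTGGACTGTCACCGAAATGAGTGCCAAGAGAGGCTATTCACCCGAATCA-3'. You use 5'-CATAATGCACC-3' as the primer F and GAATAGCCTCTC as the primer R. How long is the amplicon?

98 bp

The forward primer matches the template at positions 79–89.
Reverse complement of the reverse primer: GAGAGGCTATTC. This occurs on the top strand at positions 165–176.
Product length = (reverse-primer end) − (forward-primer start) + 1 = 176 − 79 + 1 = 98 bp.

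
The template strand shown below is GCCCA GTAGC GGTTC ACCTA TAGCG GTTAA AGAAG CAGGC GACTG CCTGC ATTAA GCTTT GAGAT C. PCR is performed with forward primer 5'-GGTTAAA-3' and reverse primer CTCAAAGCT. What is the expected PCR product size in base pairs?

39 bp

Forward primer GGTTAAA is found on the top strand at positions 25–31.
Reverse complement of the reverse primer: AGCTTTGAG. This occurs on the top strand at positions 55–63.
The product runs from position 25 to position 63, so its length is 63 − 25 + 1 = 39 bp.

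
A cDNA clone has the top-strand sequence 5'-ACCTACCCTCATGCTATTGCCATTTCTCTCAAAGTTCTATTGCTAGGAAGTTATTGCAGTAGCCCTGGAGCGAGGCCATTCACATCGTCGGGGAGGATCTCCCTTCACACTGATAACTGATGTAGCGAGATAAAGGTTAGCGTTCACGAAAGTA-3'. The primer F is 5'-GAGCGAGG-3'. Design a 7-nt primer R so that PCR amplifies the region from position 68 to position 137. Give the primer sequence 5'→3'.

5'-ACCTTTA-3'

The product's 3' end on the top strand is position 137.
The reverse primer anneals to the top strand over positions 131–137, i.e. to TAAAGGT.
Its sequence written 5'→3' is the reverse complement: ACCTTTA.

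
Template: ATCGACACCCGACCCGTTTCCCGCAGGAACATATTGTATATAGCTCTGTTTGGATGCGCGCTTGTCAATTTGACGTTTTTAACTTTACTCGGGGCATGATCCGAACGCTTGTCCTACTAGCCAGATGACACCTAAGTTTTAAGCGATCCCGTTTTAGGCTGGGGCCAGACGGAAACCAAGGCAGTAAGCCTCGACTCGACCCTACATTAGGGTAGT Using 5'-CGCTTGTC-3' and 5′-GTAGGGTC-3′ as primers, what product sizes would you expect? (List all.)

147 bp, 100 bp

The forward primer CGCTTGTC matches the top strand at positions 59–66, 106–113.
The reverse primer's reverse complement is GACCCTAC, matching at positions 198–205.
Each forward site pairs with the reverse site to give a product ending at position 205: sizes 147, 100 bp.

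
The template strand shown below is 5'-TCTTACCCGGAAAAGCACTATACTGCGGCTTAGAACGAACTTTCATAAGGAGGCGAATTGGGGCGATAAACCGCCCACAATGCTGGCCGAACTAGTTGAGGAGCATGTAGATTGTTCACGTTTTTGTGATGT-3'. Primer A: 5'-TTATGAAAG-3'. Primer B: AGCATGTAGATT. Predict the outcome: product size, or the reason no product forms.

Primer A (TTATGAAAG) has reverse complement CTTTCATAA, which matches the top strand at positions 40–48; primer A anneals to the top strand there with its 3' end pointing upstream toward position 40.
Primer B (AGCATGTAGATT) matches the top strand directly at positions 102–113; it anneals to the bottom strand with its 3' end pointing downstream toward position 113.
The 3' ends diverge (primer A extends toward position 1, primer B toward position 132), so the primers never converge on a shared product.

No product — the primers' 3' ends point away from each other.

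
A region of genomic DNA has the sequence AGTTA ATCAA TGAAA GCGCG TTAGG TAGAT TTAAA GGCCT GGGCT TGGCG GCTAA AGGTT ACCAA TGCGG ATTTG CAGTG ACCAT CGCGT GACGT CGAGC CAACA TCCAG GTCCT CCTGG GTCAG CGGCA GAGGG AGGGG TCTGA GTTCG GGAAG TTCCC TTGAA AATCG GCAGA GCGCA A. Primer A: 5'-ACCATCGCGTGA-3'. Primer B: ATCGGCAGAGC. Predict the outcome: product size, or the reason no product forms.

No product — both primers anneal to the same strand and extend in the same direction.

Primer A (ACCATCGCGTGA) matches the top strand at positions 81–92 (3' end points downstream).
Primer B (ATCGGCAGAGC) also matches the top strand directly, at positions 167–177 — its reverse complement GCTCTGCCGAT is not present.
Both primers anneal to the bottom strand with 3' ends pointing the same way, so neither can prime synthesis back toward the other.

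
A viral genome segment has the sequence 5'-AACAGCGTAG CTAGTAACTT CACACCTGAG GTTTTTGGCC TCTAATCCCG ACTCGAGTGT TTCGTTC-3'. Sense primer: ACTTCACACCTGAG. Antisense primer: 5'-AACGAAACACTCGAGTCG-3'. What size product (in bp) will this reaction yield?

50 bp

The forward primer matches the template at positions 17–30.
Taking the reverse complement of AACGAAACACTCGAGTCG gives CGACTCGAGTGTTTCGTT, found at positions 49–66 on the template; the primer anneals here to the top strand with its 3' end pointing upstream.
The product runs from position 17 to position 66, so its length is 66 − 17 + 1 = 50 bp.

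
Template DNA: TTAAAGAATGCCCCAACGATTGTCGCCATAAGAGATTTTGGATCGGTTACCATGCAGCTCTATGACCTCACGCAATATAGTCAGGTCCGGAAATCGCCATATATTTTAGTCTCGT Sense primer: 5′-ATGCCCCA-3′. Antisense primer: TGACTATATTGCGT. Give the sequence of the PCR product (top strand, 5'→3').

The forward primer matches the template at positions 8–15.
Reverse complement of the reverse primer: ACGCAATATAGTCA. This occurs on the top strand at positions 70–83.
The product is the template from position 8 through 83 (76 bp).

5'-ATGCCCCAACGATTGTCGCCATAAGAGATTTTGGATCGGTTACCATGCAGCTCTATGACCTCACGCAATATAGTCA-3'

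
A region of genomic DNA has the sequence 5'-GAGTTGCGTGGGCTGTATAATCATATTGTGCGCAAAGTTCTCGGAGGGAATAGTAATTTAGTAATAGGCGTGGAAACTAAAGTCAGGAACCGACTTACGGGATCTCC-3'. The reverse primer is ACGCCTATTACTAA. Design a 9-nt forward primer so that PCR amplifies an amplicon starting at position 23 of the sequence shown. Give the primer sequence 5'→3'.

5'-ATATTGTGC-3'

The reverse primer's reverse complement TTAGTAATAGGCGT matches the template at positions 58–71; the product starts at position 23.
The forward primer is identical to the top strand over positions 23–31: ATATTGTGC.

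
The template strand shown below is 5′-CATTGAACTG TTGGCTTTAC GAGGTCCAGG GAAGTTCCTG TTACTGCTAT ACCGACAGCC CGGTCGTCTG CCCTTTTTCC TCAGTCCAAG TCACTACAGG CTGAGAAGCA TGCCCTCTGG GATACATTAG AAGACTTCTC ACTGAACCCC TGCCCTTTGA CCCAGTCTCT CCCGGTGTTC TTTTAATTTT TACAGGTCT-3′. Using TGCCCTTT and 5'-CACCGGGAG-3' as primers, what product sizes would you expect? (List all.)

109 bp, 27 bp

The forward primer TGCCCTTT matches the top strand at positions 69–76, 151–158.
The reverse primer's reverse complement is CTCCCGGTG, matching at positions 169–177.
Each forward site pairs with the reverse site to give a product ending at position 177: sizes 109, 27 bp.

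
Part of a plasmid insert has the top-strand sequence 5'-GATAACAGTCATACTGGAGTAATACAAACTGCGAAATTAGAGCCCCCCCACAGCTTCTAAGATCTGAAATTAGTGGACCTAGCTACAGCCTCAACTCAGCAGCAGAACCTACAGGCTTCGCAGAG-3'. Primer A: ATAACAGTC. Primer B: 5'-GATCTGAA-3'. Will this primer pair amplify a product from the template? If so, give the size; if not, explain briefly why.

Primer A (ATAACAGTC) matches the top strand at positions 2–10 (3' end points downstream).
Primer B (GATCTGAA) also matches the top strand directly, at positions 61–68 — its reverse complement TTCAGATC is not present.
Both primers anneal to the bottom strand with 3' ends pointing the same way, so neither can prime synthesis back toward the other.

No product — both primers anneal to the same strand and extend in the same direction.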